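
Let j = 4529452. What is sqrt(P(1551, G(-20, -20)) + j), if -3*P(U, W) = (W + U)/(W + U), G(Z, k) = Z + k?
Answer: sqrt(40765065)/3 ≈ 2128.3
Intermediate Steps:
P(U, W) = -1/3 (P(U, W) = -(W + U)/(3*(W + U)) = -(U + W)/(3*(U + W)) = -1/3*1 = -1/3)
sqrt(P(1551, G(-20, -20)) + j) = sqrt(-1/3 + 4529452) = sqrt(13588355/3) = sqrt(40765065)/3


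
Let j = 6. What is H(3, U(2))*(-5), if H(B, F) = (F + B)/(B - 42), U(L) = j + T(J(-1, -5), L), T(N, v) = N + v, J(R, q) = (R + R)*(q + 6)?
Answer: 15/13 ≈ 1.1538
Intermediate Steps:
J(R, q) = 2*R*(6 + q) (J(R, q) = (2*R)*(6 + q) = 2*R*(6 + q))
U(L) = 4 + L (U(L) = 6 + (2*(-1)*(6 - 5) + L) = 6 + (2*(-1)*1 + L) = 6 + (-2 + L) = 4 + L)
H(B, F) = (B + F)/(-42 + B)
H(3, U(2))*(-5) = ((3 + (4 + 2))/(-42 + 3))*(-5) = ((3 + 6)/(-39))*(-5) = -1/39*9*(-5) = -3/13*(-5) = 15/13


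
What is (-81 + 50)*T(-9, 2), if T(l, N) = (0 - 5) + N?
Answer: 93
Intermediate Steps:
T(l, N) = -5 + N
(-81 + 50)*T(-9, 2) = (-81 + 50)*(-5 + 2) = -31*(-3) = 93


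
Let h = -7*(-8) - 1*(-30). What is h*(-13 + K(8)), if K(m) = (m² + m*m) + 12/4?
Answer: 10148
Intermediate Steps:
h = 86 (h = 56 + 30 = 86)
K(m) = 3 + 2*m² (K(m) = (m² + m²) + 12*(¼) = 2*m² + 3 = 3 + 2*m²)
h*(-13 + K(8)) = 86*(-13 + (3 + 2*8²)) = 86*(-13 + (3 + 2*64)) = 86*(-13 + (3 + 128)) = 86*(-13 + 131) = 86*118 = 10148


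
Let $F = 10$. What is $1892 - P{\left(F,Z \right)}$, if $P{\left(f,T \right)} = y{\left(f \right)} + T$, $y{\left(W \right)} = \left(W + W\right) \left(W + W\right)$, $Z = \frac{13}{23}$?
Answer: $\frac{34303}{23} \approx 1491.4$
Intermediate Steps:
$Z = \frac{13}{23}$ ($Z = 13 \cdot \frac{1}{23} = \frac{13}{23} \approx 0.56522$)
$y{\left(W \right)} = 4 W^{2}$ ($y{\left(W \right)} = 2 W 2 W = 4 W^{2}$)
$P{\left(f,T \right)} = T + 4 f^{2}$ ($P{\left(f,T \right)} = 4 f^{2} + T = T + 4 f^{2}$)
$1892 - P{\left(F,Z \right)} = 1892 - \left(\frac{13}{23} + 4 \cdot 10^{2}\right) = 1892 - \left(\frac{13}{23} + 4 \cdot 100\right) = 1892 - \left(\frac{13}{23} + 400\right) = 1892 - \frac{9213}{23} = \frac{34303}{23}$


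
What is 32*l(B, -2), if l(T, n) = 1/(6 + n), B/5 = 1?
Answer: 8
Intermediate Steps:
B = 5 (B = 5*1 = 5)
32*l(B, -2) = 32/(6 - 2) = 32/4 = 32*(1/4) = 8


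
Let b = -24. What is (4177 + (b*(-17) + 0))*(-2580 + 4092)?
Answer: 6932520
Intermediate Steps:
(4177 + (b*(-17) + 0))*(-2580 + 4092) = (4177 + (-24*(-17) + 0))*(-2580 + 4092) = (4177 + (408 + 0))*1512 = (4177 + 408)*1512 = 4585*1512 = 6932520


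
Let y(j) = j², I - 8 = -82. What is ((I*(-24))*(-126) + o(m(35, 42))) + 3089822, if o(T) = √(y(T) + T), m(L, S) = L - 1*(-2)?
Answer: 2866046 + √1406 ≈ 2.8661e+6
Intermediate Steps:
I = -74 (I = 8 - 82 = -74)
m(L, S) = 2 + L (m(L, S) = L + 2 = 2 + L)
o(T) = √(T + T²) (o(T) = √(T² + T) = √(T + T²))
((I*(-24))*(-126) + o(m(35, 42))) + 3089822 = (-74*(-24)*(-126) + √((2 + 35)*(1 + (2 + 35)))) + 3089822 = (1776*(-126) + √(37*(1 + 37))) + 3089822 = (-223776 + √(37*38)) + 3089822 = (-223776 + √1406) + 3089822 = 2866046 + √1406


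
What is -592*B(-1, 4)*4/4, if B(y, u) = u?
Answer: -2368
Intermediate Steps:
-592*B(-1, 4)*4/4 = -2368*4/4 = -2368*4*(¼) = -2368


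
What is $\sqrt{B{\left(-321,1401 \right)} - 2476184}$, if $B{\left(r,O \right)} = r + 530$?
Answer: $5 i \sqrt{99039} \approx 1573.5 i$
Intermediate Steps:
$B{\left(r,O \right)} = 530 + r$
$\sqrt{B{\left(-321,1401 \right)} - 2476184} = \sqrt{\left(530 - 321\right) - 2476184} = \sqrt{209 - 2476184} = \sqrt{-2475975} = 5 i \sqrt{99039}$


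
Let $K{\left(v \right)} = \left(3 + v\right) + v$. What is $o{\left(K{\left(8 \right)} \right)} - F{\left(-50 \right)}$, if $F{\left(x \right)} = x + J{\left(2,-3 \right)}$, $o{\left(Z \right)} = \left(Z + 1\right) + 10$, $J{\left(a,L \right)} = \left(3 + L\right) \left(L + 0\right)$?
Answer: $80$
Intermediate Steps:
$K{\left(v \right)} = 3 + 2 v$
$J{\left(a,L \right)} = L \left(3 + L\right)$ ($J{\left(a,L \right)} = \left(3 + L\right) L = L \left(3 + L\right)$)
$o{\left(Z \right)} = 11 + Z$ ($o{\left(Z \right)} = \left(1 + Z\right) + 10 = 11 + Z$)
$F{\left(x \right)} = x$ ($F{\left(x \right)} = x - 3 \left(3 - 3\right) = x - 0 = x + 0 = x$)
$o{\left(K{\left(8 \right)} \right)} - F{\left(-50 \right)} = \left(11 + \left(3 + 2 \cdot 8\right)\right) - -50 = \left(11 + \left(3 + 16\right)\right) + 50 = \left(11 + 19\right) + 50 = 30 + 50 = 80$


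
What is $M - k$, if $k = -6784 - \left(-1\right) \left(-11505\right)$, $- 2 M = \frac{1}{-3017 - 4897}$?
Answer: $\frac{289478293}{15828} \approx 18289.0$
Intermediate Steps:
$M = \frac{1}{15828}$ ($M = - \frac{1}{2 \left(-3017 - 4897\right)} = - \frac{1}{2 \left(-7914\right)} = \left(- \frac{1}{2}\right) \left(- \frac{1}{7914}\right) = \frac{1}{15828} \approx 6.3179 \cdot 10^{-5}$)
$k = -18289$ ($k = -6784 - 11505 = -18289$)
$M - k = \frac{1}{15828} - -18289 = \frac{1}{15828} + 18289 = \frac{289478293}{15828}$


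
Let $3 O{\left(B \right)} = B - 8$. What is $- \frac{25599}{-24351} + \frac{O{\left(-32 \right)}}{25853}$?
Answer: $\frac{661486267}{629546403} \approx 1.0507$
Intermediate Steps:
$O{\left(B \right)} = - \frac{8}{3} + \frac{B}{3}$ ($O{\left(B \right)} = \frac{B - 8}{3} = \frac{-8 + B}{3} = - \frac{8}{3} + \frac{B}{3}$)
$- \frac{25599}{-24351} + \frac{O{\left(-32 \right)}}{25853} = - \frac{25599}{-24351} + \frac{- \frac{8}{3} + \frac{1}{3} \left(-32\right)}{25853} = \left(-25599\right) \left(- \frac{1}{24351}\right) + \left(- \frac{8}{3} - \frac{32}{3}\right) \frac{1}{25853} = \frac{8533}{8117} - \frac{40}{77559} = \frac{661486267}{629546403}$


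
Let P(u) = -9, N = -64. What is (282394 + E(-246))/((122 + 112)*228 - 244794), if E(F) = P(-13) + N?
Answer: -94107/63814 ≈ -1.4747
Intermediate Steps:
E(F) = -73 (E(F) = -9 - 64 = -73)
(282394 + E(-246))/((122 + 112)*228 - 244794) = (282394 - 73)/((122 + 112)*228 - 244794) = 282321/(234*228 - 244794) = 282321/(53352 - 244794) = 282321/(-191442) = 282321*(-1/191442) = -94107/63814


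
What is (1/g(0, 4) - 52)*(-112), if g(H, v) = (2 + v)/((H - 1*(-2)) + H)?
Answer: 17360/3 ≈ 5786.7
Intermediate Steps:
g(H, v) = (2 + v)/(2 + 2*H) (g(H, v) = (2 + v)/((H + 2) + H) = (2 + v)/((2 + H) + H) = (2 + v)/(2 + 2*H))
(1/g(0, 4) - 52)*(-112) = (1/((2 + 4)/(2*(1 + 0))) - 52)*(-112) = (1/((1/2)*6/1) - 52)*(-112) = (1/((1/2)*1*6) - 52)*(-112) = (1/3 - 52)*(-112) = -155/3*(-112) = 17360/3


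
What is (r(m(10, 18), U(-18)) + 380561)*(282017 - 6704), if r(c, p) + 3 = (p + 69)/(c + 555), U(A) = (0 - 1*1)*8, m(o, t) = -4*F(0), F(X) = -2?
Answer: 58986970694295/563 ≈ 1.0477e+11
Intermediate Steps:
m(o, t) = 8 (m(o, t) = -4*(-2) = 8)
U(A) = -8 (U(A) = (0 - 1)*8 = -1*8 = -8)
r(c, p) = -3 + (69 + p)/(555 + c) (r(c, p) = -3 + (p + 69)/(c + 555) = -3 + (69 + p)/(555 + c))
(r(m(10, 18), U(-18)) + 380561)*(282017 - 6704) = ((-1596 - 8 - 3*8)/(555 + 8) + 380561)*(282017 - 6704) = ((-1596 - 8 - 24)/563 + 380561)*275313 = ((1/563)*(-1628) + 380561)*275313 = (-1628/563 + 380561)*275313 = (214254215/563)*275313 = 58986970694295/563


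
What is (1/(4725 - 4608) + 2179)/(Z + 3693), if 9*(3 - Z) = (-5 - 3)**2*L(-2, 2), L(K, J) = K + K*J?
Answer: 15934/27339 ≈ 0.58283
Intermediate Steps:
L(K, J) = K + J*K
Z = 137/3 (Z = 3 - (-5 - 3)**2*(-2*(1 + 2))/9 = 3 - (-8)**2*(-2*3)/9 = 3 - 64*(-6)/9 = 3 - 1/9*(-384) = 3 + 128/3 = 137/3 ≈ 45.667)
(1/(4725 - 4608) + 2179)/(Z + 3693) = (1/(4725 - 4608) + 2179)/(137/3 + 3693) = (1/117 + 2179)/(11216/3) = (1/117 + 2179)*(3/11216) = (254944/117)*(3/11216) = 15934/27339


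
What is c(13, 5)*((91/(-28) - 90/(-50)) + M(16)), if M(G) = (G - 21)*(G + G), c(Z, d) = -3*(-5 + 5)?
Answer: 0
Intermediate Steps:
c(Z, d) = 0 (c(Z, d) = -3*0 = 0)
M(G) = 2*G*(-21 + G) (M(G) = (-21 + G)*(2*G) = 2*G*(-21 + G))
c(13, 5)*((91/(-28) - 90/(-50)) + M(16)) = 0*((91/(-28) - 90/(-50)) + 2*16*(-21 + 16)) = 0*((91*(-1/28) - 90*(-1/50)) + 2*16*(-5)) = 0*((-13/4 + 9/5) - 160) = 0*(-29/20 - 160) = 0*(-3229/20) = 0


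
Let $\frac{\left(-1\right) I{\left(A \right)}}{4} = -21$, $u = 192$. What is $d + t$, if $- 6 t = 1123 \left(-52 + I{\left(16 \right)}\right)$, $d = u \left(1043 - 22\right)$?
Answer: $\frac{570128}{3} \approx 1.9004 \cdot 10^{5}$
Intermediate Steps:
$I{\left(A \right)} = 84$ ($I{\left(A \right)} = \left(-4\right) \left(-21\right) = 84$)
$d = 196032$ ($d = 192 \left(1043 - 22\right) = 192 \cdot 1021 = 196032$)
$t = - \frac{17968}{3}$ ($t = - \frac{1123 \left(-52 + 84\right)}{6} = - \frac{1123 \cdot 32}{6} = \left(- \frac{1}{6}\right) 35936 = - \frac{17968}{3} \approx -5989.3$)
$d + t = 196032 - \frac{17968}{3} = \frac{570128}{3}$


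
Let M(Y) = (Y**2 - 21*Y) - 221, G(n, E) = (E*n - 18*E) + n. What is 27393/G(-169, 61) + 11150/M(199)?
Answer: -835188593/407486776 ≈ -2.0496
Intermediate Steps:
G(n, E) = n - 18*E + E*n (G(n, E) = (-18*E + E*n) + n = n - 18*E + E*n)
M(Y) = -221 + Y**2 - 21*Y
27393/G(-169, 61) + 11150/M(199) = 27393/(-169 - 18*61 + 61*(-169)) + 11150/(-221 + 199**2 - 21*199) = 27393/(-169 - 1098 - 10309) + 11150/(-221 + 39601 - 4179) = 27393/(-11576) + 11150/35201 = 27393*(-1/11576) + 11150*(1/35201) = -27393/11576 + 11150/35201 = -835188593/407486776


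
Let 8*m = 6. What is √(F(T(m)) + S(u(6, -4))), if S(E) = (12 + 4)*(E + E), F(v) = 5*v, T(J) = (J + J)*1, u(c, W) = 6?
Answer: √798/2 ≈ 14.124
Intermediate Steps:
m = ¾ (m = (⅛)*6 = ¾ ≈ 0.75000)
T(J) = 2*J (T(J) = (2*J)*1 = 2*J)
S(E) = 32*E (S(E) = 16*(2*E) = 32*E)
√(F(T(m)) + S(u(6, -4))) = √(5*(2*(¾)) + 32*6) = √(5*(3/2) + 192) = √(15/2 + 192) = √(399/2) = √798/2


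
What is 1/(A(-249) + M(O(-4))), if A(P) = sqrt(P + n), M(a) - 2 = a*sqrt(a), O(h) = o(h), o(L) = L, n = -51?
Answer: 1/(2*(1 - 4*I + 5*I*sqrt(3))) ≈ 0.022009 - 0.10257*I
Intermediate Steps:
O(h) = h
M(a) = 2 + a**(3/2) (M(a) = 2 + a*sqrt(a) = 2 + a**(3/2))
A(P) = sqrt(-51 + P) (A(P) = sqrt(P - 51) = sqrt(-51 + P))
1/(A(-249) + M(O(-4))) = 1/(sqrt(-51 - 249) + (2 + (-4)**(3/2))) = 1/(sqrt(-300) + (2 - 8*I)) = 1/(10*I*sqrt(3) + (2 - 8*I)) = 1/(2 - 8*I + 10*I*sqrt(3))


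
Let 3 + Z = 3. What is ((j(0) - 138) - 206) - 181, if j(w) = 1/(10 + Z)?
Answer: -5249/10 ≈ -524.90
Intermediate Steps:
Z = 0 (Z = -3 + 3 = 0)
j(w) = ⅒ (j(w) = 1/(10 + 0) = 1/10 = ⅒)
((j(0) - 138) - 206) - 181 = ((⅒ - 138) - 206) - 181 = (-1379/10 - 206) - 181 = -3439/10 - 181 = -5249/10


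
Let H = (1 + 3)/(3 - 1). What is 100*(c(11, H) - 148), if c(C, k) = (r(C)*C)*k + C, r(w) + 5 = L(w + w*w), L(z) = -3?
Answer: -31300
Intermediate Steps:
r(w) = -8 (r(w) = -5 - 3 = -8)
H = 2 (H = 4/2 = 4*(½) = 2)
c(C, k) = C - 8*C*k (c(C, k) = (-8*C)*k + C = -8*C*k + C = C - 8*C*k)
100*(c(11, H) - 148) = 100*(11*(1 - 8*2) - 148) = 100*(11*(1 - 16) - 148) = 100*(11*(-15) - 148) = 100*(-165 - 148) = 100*(-313) = -31300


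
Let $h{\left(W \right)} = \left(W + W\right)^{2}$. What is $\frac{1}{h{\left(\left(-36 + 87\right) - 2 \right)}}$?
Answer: $\frac{1}{9604} \approx 0.00010412$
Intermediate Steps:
$h{\left(W \right)} = 4 W^{2}$ ($h{\left(W \right)} = \left(2 W\right)^{2} = 4 W^{2}$)
$\frac{1}{h{\left(\left(-36 + 87\right) - 2 \right)}} = \frac{1}{4 \left(\left(-36 + 87\right) - 2\right)^{2}} = \frac{1}{4 \left(51 - 2\right)^{2}} = \frac{1}{4 \cdot 49^{2}} = \frac{1}{4 \cdot 2401} = \frac{1}{9604}$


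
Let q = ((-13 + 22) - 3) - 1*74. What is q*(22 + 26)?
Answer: -3264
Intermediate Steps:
q = -68 (q = (9 - 3) - 74 = 6 - 74 = -68)
q*(22 + 26) = -68*(22 + 26) = -68*48 = -3264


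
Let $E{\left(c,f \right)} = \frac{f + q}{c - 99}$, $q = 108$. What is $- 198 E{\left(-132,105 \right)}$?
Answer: $\frac{1278}{7} \approx 182.57$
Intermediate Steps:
$E{\left(c,f \right)} = \frac{108 + f}{-99 + c}$ ($E{\left(c,f \right)} = \frac{f + 108}{c - 99} = \frac{108 + f}{-99 + c}$)
$- 198 E{\left(-132,105 \right)} = - 198 \frac{108 + 105}{-99 - 132} = - 198 \frac{1}{-231} \cdot 213 = - 198 \left(\left(- \frac{1}{231}\right) 213\right) = \left(-198\right) \left(- \frac{71}{77}\right) = \frac{1278}{7}$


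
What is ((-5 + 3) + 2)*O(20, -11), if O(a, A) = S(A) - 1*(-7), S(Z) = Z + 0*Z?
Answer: 0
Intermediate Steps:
S(Z) = Z (S(Z) = Z + 0 = Z)
O(a, A) = 7 + A (O(a, A) = A - 1*(-7) = A + 7 = 7 + A)
((-5 + 3) + 2)*O(20, -11) = ((-5 + 3) + 2)*(7 - 11) = (-2 + 2)*(-4) = 0*(-4) = 0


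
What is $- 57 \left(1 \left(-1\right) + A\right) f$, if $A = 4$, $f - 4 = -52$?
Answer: $8208$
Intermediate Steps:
$f = -48$ ($f = 4 - 52 = -48$)
$- 57 \left(1 \left(-1\right) + A\right) f = - 57 \left(1 \left(-1\right) + 4\right) \left(-48\right) = - 57 \left(-1 + 4\right) \left(-48\right) = \left(-57\right) 3 \left(-48\right) = \left(-171\right) \left(-48\right) = 8208$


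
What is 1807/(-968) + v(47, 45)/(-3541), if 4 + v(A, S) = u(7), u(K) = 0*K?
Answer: -6394715/3427688 ≈ -1.8656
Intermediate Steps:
u(K) = 0
v(A, S) = -4 (v(A, S) = -4 + 0 = -4)
1807/(-968) + v(47, 45)/(-3541) = 1807/(-968) - 4/(-3541) = 1807*(-1/968) - 4*(-1/3541) = -1807/968 + 4/3541 = -6394715/3427688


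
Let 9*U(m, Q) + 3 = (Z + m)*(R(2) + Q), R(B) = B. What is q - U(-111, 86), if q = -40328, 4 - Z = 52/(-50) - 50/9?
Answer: -79675517/2025 ≈ -39346.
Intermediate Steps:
Z = 2384/225 (Z = 4 - (52/(-50) - 50/9) = 4 - (52*(-1/50) - 50*1/9) = 4 - (-26/25 - 50/9) = 4 - 1*(-1484/225) = 4 + 1484/225 = 2384/225 ≈ 10.596)
U(m, Q) = -1/3 + (2 + Q)*(2384/225 + m)/9 (U(m, Q) = -1/3 + ((2384/225 + m)*(2 + Q))/9 = -1/3 + ((2 + Q)*(2384/225 + m))/9 = -1/3 + (2 + Q)*(2384/225 + m)/9)
q - U(-111, 86) = -40328 - (4093/2025 + (2/9)*(-111) + (2384/2025)*86 + (1/9)*86*(-111)) = -40328 - (4093/2025 - 74/3 + 205024/2025 - 3182/3) = -40328 - 1*(-1988683/2025) = -40328 + 1988683/2025 = -79675517/2025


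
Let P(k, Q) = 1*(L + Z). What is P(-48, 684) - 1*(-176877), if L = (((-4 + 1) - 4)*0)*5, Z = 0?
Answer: 176877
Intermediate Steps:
L = 0 (L = ((-3 - 4)*0)*5 = -7*0*5 = 0*5 = 0)
P(k, Q) = 0 (P(k, Q) = 1*(0 + 0) = 1*0 = 0)
P(-48, 684) - 1*(-176877) = 0 - 1*(-176877) = 0 + 176877 = 176877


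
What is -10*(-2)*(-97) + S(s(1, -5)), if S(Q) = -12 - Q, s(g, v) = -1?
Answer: -1951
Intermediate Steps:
-10*(-2)*(-97) + S(s(1, -5)) = -10*(-2)*(-97) + (-12 - 1*(-1)) = 20*(-97) + (-12 + 1) = -1940 - 11 = -1951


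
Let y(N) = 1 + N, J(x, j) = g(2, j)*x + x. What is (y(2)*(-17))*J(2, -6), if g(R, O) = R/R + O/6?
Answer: -102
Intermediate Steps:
g(R, O) = 1 + O/6 (g(R, O) = 1 + O*(1/6) = 1 + O/6)
J(x, j) = x + x*(1 + j/6) (J(x, j) = (1 + j/6)*x + x = x*(1 + j/6) + x = x + x*(1 + j/6))
(y(2)*(-17))*J(2, -6) = ((1 + 2)*(-17))*((1/6)*2*(12 - 6)) = (3*(-17))*((1/6)*2*6) = -51*2 = -102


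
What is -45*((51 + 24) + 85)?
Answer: -7200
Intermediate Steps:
-45*((51 + 24) + 85) = -45*(75 + 85) = -45*160 = -7200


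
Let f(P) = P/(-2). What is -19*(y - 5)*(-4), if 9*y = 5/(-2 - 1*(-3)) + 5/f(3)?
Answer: -9880/27 ≈ -365.93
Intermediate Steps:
f(P) = -P/2 (f(P) = P*(-1/2) = -P/2)
y = 5/27 (y = (5/(-2 - 1*(-3)) + 5/((-1/2*3)))/9 = (5/(-2 + 3) + 5/(-3/2))/9 = (5/1 + 5*(-2/3))/9 = (5*1 - 10/3)/9 = (5 - 10/3)/9 = (1/9)*(5/3) = 5/27 ≈ 0.18519)
-19*(y - 5)*(-4) = -19*(5/27 - 5)*(-4) = -(-2470)*(-4)/27 = -19*520/27 = -9880/27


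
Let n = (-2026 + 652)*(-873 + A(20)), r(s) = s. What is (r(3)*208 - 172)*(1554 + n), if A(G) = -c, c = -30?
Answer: 524245872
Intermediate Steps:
A(G) = 30 (A(G) = -1*(-30) = 30)
n = 1158282 (n = (-2026 + 652)*(-873 + 30) = -1374*(-843) = 1158282)
(r(3)*208 - 172)*(1554 + n) = (3*208 - 172)*(1554 + 1158282) = (624 - 172)*1159836 = 452*1159836 = 524245872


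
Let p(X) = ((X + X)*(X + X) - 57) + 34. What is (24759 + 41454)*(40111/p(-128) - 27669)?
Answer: -17145753114474/9359 ≈ -1.8320e+9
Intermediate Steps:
p(X) = -23 + 4*X**2 (p(X) = ((2*X)*(2*X) - 57) + 34 = (4*X**2 - 57) + 34 = (-57 + 4*X**2) + 34 = -23 + 4*X**2)
(24759 + 41454)*(40111/p(-128) - 27669) = (24759 + 41454)*(40111/(-23 + 4*(-128)**2) - 27669) = 66213*(40111/(-23 + 4*16384) - 27669) = 66213*(40111/(-23 + 65536) - 27669) = 66213*(40111/65513 - 27669) = 66213*(-1812639086/65513) = -17145753114474/9359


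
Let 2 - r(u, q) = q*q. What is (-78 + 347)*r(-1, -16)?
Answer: -68326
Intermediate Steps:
r(u, q) = 2 - q² (r(u, q) = 2 - q*q = 2 - q²)
(-78 + 347)*r(-1, -16) = (-78 + 347)*(2 - 1*(-16)²) = 269*(2 - 1*256) = 269*(2 - 256) = 269*(-254) = -68326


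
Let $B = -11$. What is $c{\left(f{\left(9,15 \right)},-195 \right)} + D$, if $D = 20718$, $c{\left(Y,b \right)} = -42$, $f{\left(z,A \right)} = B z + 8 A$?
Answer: $20676$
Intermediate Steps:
$f{\left(z,A \right)} = - 11 z + 8 A$
$c{\left(f{\left(9,15 \right)},-195 \right)} + D = -42 + 20718 = 20676$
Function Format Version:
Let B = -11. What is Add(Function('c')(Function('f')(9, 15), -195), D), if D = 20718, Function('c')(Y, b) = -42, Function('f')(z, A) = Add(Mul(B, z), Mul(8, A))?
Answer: 20676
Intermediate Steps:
Function('f')(z, A) = Add(Mul(-11, z), Mul(8, A))
Add(Function('c')(Function('f')(9, 15), -195), D) = Add(-42, 20718) = 20676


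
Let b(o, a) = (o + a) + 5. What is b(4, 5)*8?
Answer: 112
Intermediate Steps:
b(o, a) = 5 + a + o (b(o, a) = (a + o) + 5 = 5 + a + o)
b(4, 5)*8 = (5 + 5 + 4)*8 = 14*8 = 112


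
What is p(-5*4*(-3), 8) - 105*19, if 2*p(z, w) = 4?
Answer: -1993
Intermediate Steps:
p(z, w) = 2 (p(z, w) = (½)*4 = 2)
p(-5*4*(-3), 8) - 105*19 = 2 - 105*19 = 2 - 1995 = -1993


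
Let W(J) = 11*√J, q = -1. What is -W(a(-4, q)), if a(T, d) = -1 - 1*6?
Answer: -11*I*√7 ≈ -29.103*I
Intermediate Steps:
a(T, d) = -7 (a(T, d) = -1 - 6 = -7)
-W(a(-4, q)) = -11*√(-7) = -11*I*√7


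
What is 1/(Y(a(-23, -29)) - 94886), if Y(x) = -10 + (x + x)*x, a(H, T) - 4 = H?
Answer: -1/94174 ≈ -1.0619e-5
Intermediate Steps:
a(H, T) = 4 + H
Y(x) = -10 + 2*x² (Y(x) = -10 + (2*x)*x = -10 + 2*x²)
1/(Y(a(-23, -29)) - 94886) = 1/((-10 + 2*(4 - 23)²) - 94886) = 1/((-10 + 2*(-19)²) - 94886) = 1/((-10 + 2*361) - 94886) = 1/((-10 + 722) - 94886) = 1/(712 - 94886) = 1/(-94174) = -1/94174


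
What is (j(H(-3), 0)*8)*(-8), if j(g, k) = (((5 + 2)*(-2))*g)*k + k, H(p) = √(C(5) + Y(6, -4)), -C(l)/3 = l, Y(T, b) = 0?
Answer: 0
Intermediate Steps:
C(l) = -3*l
H(p) = I*√15 (H(p) = √(-3*5 + 0) = √(-15 + 0) = √(-15) = I*√15)
j(g, k) = k - 14*g*k (j(g, k) = ((7*(-2))*g)*k + k = (-14*g)*k + k = -14*g*k + k = k - 14*g*k)
(j(H(-3), 0)*8)*(-8) = ((0*(1 - 14*I*√15))*8)*(-8) = (0*8)*(-8) = 0*(-8) = 0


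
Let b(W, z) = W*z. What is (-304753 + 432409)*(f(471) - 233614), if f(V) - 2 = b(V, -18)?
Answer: -30904241040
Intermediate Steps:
f(V) = 2 - 18*V (f(V) = 2 + V*(-18) = 2 - 18*V)
(-304753 + 432409)*(f(471) - 233614) = (-304753 + 432409)*((2 - 18*471) - 233614) = 127656*((2 - 8478) - 233614) = 127656*(-8476 - 233614) = 127656*(-242090) = -30904241040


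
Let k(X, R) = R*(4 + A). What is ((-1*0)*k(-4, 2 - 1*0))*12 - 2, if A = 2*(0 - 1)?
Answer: -2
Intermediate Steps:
A = -2 (A = 2*(-1) = -2)
k(X, R) = 2*R (k(X, R) = R*(4 - 2) = R*2 = 2*R)
((-1*0)*k(-4, 2 - 1*0))*12 - 2 = ((-1*0)*(2*(2 - 1*0)))*12 - 2 = (0*(2*(2 + 0)))*12 - 2 = (0*(2*2))*12 - 2 = (0*4)*12 - 2 = 0*12 - 2 = 0 - 2 = -2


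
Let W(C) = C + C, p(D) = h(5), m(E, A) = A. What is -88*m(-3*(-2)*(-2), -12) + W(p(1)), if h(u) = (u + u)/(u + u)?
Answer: 1058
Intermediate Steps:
h(u) = 1 (h(u) = (2*u)/((2*u)) = (2*u)*(1/(2*u)) = 1)
p(D) = 1
W(C) = 2*C
-88*m(-3*(-2)*(-2), -12) + W(p(1)) = -88*(-12) + 2*1 = 1056 + 2 = 1058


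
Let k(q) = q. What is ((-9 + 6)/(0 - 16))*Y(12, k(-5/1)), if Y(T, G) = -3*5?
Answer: -45/16 ≈ -2.8125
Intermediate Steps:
Y(T, G) = -15
((-9 + 6)/(0 - 16))*Y(12, k(-5/1)) = ((-9 + 6)/(0 - 16))*(-15) = -3/(-16)*(-15) = -3*(-1/16)*(-15) = (3/16)*(-15) = -45/16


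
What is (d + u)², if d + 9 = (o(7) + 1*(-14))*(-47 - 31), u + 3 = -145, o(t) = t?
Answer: 151321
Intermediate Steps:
u = -148 (u = -3 - 145 = -148)
d = 537 (d = -9 + (7 + 1*(-14))*(-47 - 31) = -9 + (7 - 14)*(-78) = -9 - 7*(-78) = -9 + 546 = 537)
(d + u)² = (537 - 148)² = 389² = 151321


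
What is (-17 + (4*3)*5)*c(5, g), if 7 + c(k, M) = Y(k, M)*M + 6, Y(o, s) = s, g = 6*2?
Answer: 6149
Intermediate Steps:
g = 12
c(k, M) = -1 + M**2 (c(k, M) = -7 + (M*M + 6) = -7 + (M**2 + 6) = -7 + (6 + M**2) = -1 + M**2)
(-17 + (4*3)*5)*c(5, g) = (-17 + (4*3)*5)*(-1 + 12**2) = (-17 + 12*5)*(-1 + 144) = (-17 + 60)*143 = 43*143 = 6149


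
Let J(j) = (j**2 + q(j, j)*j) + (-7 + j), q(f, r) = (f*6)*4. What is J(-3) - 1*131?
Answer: 84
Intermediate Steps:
q(f, r) = 24*f (q(f, r) = (6*f)*4 = 24*f)
J(j) = -7 + j + 25*j**2 (J(j) = (j**2 + (24*j)*j) + (-7 + j) = (j**2 + 24*j**2) + (-7 + j) = 25*j**2 + (-7 + j) = -7 + j + 25*j**2)
J(-3) - 1*131 = (-7 - 3 + 25*(-3)**2) - 1*131 = (-7 - 3 + 25*9) - 131 = (-7 - 3 + 225) - 131 = 215 - 131 = 84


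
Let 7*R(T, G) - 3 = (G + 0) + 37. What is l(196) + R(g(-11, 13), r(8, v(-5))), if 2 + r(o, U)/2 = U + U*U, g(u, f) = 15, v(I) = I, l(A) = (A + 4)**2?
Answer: 280076/7 ≈ 40011.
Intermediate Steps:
l(A) = (4 + A)**2
r(o, U) = -4 + 2*U + 2*U**2 (r(o, U) = -4 + 2*(U + U*U) = -4 + 2*(U + U**2) = -4 + (2*U + 2*U**2) = -4 + 2*U + 2*U**2)
R(T, G) = 40/7 + G/7 (R(T, G) = 3/7 + ((G + 0) + 37)/7 = 3/7 + (G + 37)/7 = 3/7 + (37 + G)/7 = 3/7 + (37/7 + G/7) = 40/7 + G/7)
l(196) + R(g(-11, 13), r(8, v(-5))) = (4 + 196)**2 + (40/7 + (-4 + 2*(-5) + 2*(-5)**2)/7) = 200**2 + (40/7 + (-4 - 10 + 2*25)/7) = 40000 + (40/7 + (-4 - 10 + 50)/7) = 40000 + (40/7 + (1/7)*36) = 40000 + (40/7 + 36/7) = 40000 + 76/7 = 280076/7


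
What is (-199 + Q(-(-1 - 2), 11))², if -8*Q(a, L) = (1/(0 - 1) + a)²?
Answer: 159201/4 ≈ 39800.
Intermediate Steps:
Q(a, L) = -(-1 + a)²/8 (Q(a, L) = -(1/(0 - 1) + a)²/8 = -(1/(-1) + a)²/8 = -(-1 + a)²/8)
(-199 + Q(-(-1 - 2), 11))² = (-199 - (-1 - (-1 - 2))²/8)² = (-199 - (-1 - 1*(-3))²/8)² = (-199 - (-1 + 3)²/8)² = (-199 - ⅛*2²)² = (-199 - ⅛*4)² = (-199 - ½)² = (-399/2)² = 159201/4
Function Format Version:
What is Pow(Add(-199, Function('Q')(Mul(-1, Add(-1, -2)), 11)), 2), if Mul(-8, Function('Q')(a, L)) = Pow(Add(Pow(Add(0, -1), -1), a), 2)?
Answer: Rational(159201, 4) ≈ 39800.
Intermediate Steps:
Function('Q')(a, L) = Mul(Rational(-1, 8), Pow(Add(-1, a), 2)) (Function('Q')(a, L) = Mul(Rational(-1, 8), Pow(Add(Pow(Add(0, -1), -1), a), 2)) = Mul(Rational(-1, 8), Pow(Add(Pow(-1, -1), a), 2)) = Mul(Rational(-1, 8), Pow(Add(-1, a), 2)))
Pow(Add(-199, Function('Q')(Mul(-1, Add(-1, -2)), 11)), 2) = Pow(Add(-199, Mul(Rational(-1, 8), Pow(Add(-1, Mul(-1, Add(-1, -2))), 2))), 2) = Pow(Add(-199, Mul(Rational(-1, 8), Pow(Add(-1, Mul(-1, -3)), 2))), 2) = Pow(Add(-199, Mul(Rational(-1, 8), Pow(Add(-1, 3), 2))), 2) = Pow(Add(-199, Mul(Rational(-1, 8), Pow(2, 2))), 2) = Pow(Add(-199, Mul(Rational(-1, 8), 4)), 2) = Pow(Add(-199, Rational(-1, 2)), 2) = Pow(Rational(-399, 2), 2) = Rational(159201, 4)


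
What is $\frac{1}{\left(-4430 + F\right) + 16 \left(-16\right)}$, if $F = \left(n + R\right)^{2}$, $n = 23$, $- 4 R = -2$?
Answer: $- \frac{4}{16535} \approx -0.00024191$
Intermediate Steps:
$R = \frac{1}{2}$ ($R = \left(- \frac{1}{4}\right) \left(-2\right) = \frac{1}{2} \approx 0.5$)
$F = \frac{2209}{4}$ ($F = \left(23 + \frac{1}{2}\right)^{2} = \left(\frac{47}{2}\right)^{2} = \frac{2209}{4} \approx 552.25$)
$\frac{1}{\left(-4430 + F\right) + 16 \left(-16\right)} = \frac{1}{\left(-4430 + \frac{2209}{4}\right) + 16 \left(-16\right)} = \frac{1}{- \frac{15511}{4} - 256} = \frac{1}{- \frac{16535}{4}} = - \frac{4}{16535}$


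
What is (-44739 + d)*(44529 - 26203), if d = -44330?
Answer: -1632278494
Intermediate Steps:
(-44739 + d)*(44529 - 26203) = (-44739 - 44330)*(44529 - 26203) = -89069*18326 = -1632278494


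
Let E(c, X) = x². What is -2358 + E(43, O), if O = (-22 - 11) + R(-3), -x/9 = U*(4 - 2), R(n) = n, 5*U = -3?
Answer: -56034/25 ≈ -2241.4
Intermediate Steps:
U = -⅗ (U = (⅕)*(-3) = -⅗ ≈ -0.60000)
x = 54/5 (x = -(-27)*(4 - 2)/5 = -(-27)*2/5 = -9*(-6/5) = 54/5 ≈ 10.800)
O = -36 (O = (-22 - 11) - 3 = -33 - 3 = -36)
E(c, X) = 2916/25 (E(c, X) = (54/5)² = 2916/25)
-2358 + E(43, O) = -2358 + 2916/25 = -56034/25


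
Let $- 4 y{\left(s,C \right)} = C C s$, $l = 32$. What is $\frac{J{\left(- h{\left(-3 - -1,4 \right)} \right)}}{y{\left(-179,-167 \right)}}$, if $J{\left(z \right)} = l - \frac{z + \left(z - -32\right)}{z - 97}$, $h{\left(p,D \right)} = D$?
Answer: $\frac{13024}{504205231} \approx 2.5831 \cdot 10^{-5}$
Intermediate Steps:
$y{\left(s,C \right)} = - \frac{s C^{2}}{4}$ ($y{\left(s,C \right)} = - \frac{C C s}{4} = - \frac{C^{2} s}{4} = - \frac{s C^{2}}{4}$)
$J{\left(z \right)} = 32 - \frac{32 + 2 z}{-97 + z}$ ($J{\left(z \right)} = 32 - \frac{z + \left(z - -32\right)}{z - 97} = 32 - \frac{z + \left(z + 32\right)}{-97 + z} = 32 - \frac{z + \left(32 + z\right)}{-97 + z} = 32 - \frac{32 + 2 z}{-97 + z}$)
$\frac{J{\left(- h{\left(-3 - -1,4 \right)} \right)}}{y{\left(-179,-167 \right)}} = \frac{2 \frac{1}{-97 - 4} \left(-1568 + 15 \left(\left(-1\right) 4\right)\right)}{\left(- \frac{1}{4}\right) \left(-179\right) \left(-167\right)^{2}} = \frac{2 \frac{1}{-97 - 4} \left(-1568 + 15 \left(-4\right)\right)}{\left(- \frac{1}{4}\right) \left(-179\right) 27889} = \frac{2 \frac{1}{-101} \left(-1568 - 60\right)}{\frac{4992131}{4}} = 2 \left(- \frac{1}{101}\right) \left(-1628\right) \frac{4}{4992131} = \frac{3256}{101} \cdot \frac{4}{4992131} = \frac{13024}{504205231}$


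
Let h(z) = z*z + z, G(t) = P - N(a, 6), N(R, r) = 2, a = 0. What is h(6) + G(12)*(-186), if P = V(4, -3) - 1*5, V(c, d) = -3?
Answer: 1902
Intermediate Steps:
P = -8 (P = -3 - 1*5 = -3 - 5 = -8)
G(t) = -10 (G(t) = -8 - 1*2 = -8 - 2 = -10)
h(z) = z + z² (h(z) = z² + z = z + z²)
h(6) + G(12)*(-186) = 6*(1 + 6) - 10*(-186) = 6*7 + 1860 = 42 + 1860 = 1902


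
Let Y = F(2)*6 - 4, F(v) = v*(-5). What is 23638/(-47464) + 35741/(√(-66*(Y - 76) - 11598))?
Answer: -11819/23732 - 35741*I*√262/786 ≈ -0.49802 - 736.03*I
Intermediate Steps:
F(v) = -5*v
Y = -64 (Y = -5*2*6 - 4 = -10*6 - 4 = -60 - 4 = -64)
23638/(-47464) + 35741/(√(-66*(Y - 76) - 11598)) = 23638/(-47464) + 35741/(√(-66*(-64 - 76) - 11598)) = 23638*(-1/47464) + 35741/(√(-66*(-140) - 11598)) = -11819/23732 + 35741/(√(9240 - 11598)) = -11819/23732 + 35741/(√(-2358)) = -11819/23732 + 35741/((3*I*√262)) = -11819/23732 + 35741*(-I*√262/786) = -11819/23732 - 35741*I*√262/786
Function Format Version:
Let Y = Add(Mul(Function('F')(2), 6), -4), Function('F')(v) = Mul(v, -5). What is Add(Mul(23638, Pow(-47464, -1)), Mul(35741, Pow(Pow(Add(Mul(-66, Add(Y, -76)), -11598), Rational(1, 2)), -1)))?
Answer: Add(Rational(-11819, 23732), Mul(Rational(-35741, 786), I, Pow(262, Rational(1, 2)))) ≈ Add(-0.49802, Mul(-736.03, I))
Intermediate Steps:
Function('F')(v) = Mul(-5, v)
Y = -64 (Y = Add(Mul(Mul(-5, 2), 6), -4) = Add(Mul(-10, 6), -4) = Add(-60, -4) = -64)
Add(Mul(23638, Pow(-47464, -1)), Mul(35741, Pow(Pow(Add(Mul(-66, Add(Y, -76)), -11598), Rational(1, 2)), -1))) = Add(Mul(23638, Pow(-47464, -1)), Mul(35741, Pow(Pow(Add(Mul(-66, Add(-64, -76)), -11598), Rational(1, 2)), -1))) = Add(Mul(23638, Rational(-1, 47464)), Mul(35741, Pow(Pow(Add(Mul(-66, -140), -11598), Rational(1, 2)), -1))) = Add(Rational(-11819, 23732), Mul(35741, Pow(Pow(Add(9240, -11598), Rational(1, 2)), -1))) = Add(Rational(-11819, 23732), Mul(35741, Pow(Pow(-2358, Rational(1, 2)), -1))) = Add(Rational(-11819, 23732), Mul(35741, Pow(Mul(3, I, Pow(262, Rational(1, 2))), -1))) = Add(Rational(-11819, 23732), Mul(35741, Mul(Rational(-1, 786), I, Pow(262, Rational(1, 2))))) = Add(Rational(-11819, 23732), Mul(Rational(-35741, 786), I, Pow(262, Rational(1, 2))))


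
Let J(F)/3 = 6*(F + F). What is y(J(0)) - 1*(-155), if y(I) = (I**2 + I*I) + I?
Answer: 155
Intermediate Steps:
J(F) = 36*F (J(F) = 3*(6*(F + F)) = 3*(6*(2*F)) = 3*(12*F) = 36*F)
y(I) = I + 2*I**2 (y(I) = (I**2 + I**2) + I = 2*I**2 + I = I + 2*I**2)
y(J(0)) - 1*(-155) = (36*0)*(1 + 2*(36*0)) - 1*(-155) = 0*(1 + 2*0) + 155 = 0*(1 + 0) + 155 = 0*1 + 155 = 0 + 155 = 155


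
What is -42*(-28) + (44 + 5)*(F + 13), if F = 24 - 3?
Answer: 2842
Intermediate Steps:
F = 21
-42*(-28) + (44 + 5)*(F + 13) = -42*(-28) + (44 + 5)*(21 + 13) = 1176 + 49*34 = 1176 + 1666 = 2842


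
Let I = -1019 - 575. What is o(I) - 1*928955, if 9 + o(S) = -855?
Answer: -929819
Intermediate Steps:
I = -1594
o(S) = -864 (o(S) = -9 - 855 = -864)
o(I) - 1*928955 = -864 - 1*928955 = -864 - 928955 = -929819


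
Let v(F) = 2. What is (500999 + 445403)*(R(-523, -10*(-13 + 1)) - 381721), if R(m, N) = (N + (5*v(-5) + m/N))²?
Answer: -2493516803543671/7200 ≈ -3.4632e+11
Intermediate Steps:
R(m, N) = (10 + N + m/N)² (R(m, N) = (N + (5*2 + m/N))² = (N + (10 + m/N))² = (10 + N + m/N)²)
(500999 + 445403)*(R(-523, -10*(-13 + 1)) - 381721) = (500999 + 445403)*((-523 + (-10*(-13 + 1))² + 10*(-10*(-13 + 1)))²/(-10*(-13 + 1))² - 381721) = 946402*((-523 + (-10*(-12))² + 10*(-10*(-12)))²/(-10*(-12))² - 381721) = 946402*((-523 + 120² + 10*120)²/120² - 381721) = 946402*((-523 + 14400 + 1200)²/14400 - 381721) = 946402*((1/14400)*15077² - 381721) = 946402*((1/14400)*227315929 - 381721) = 946402*(227315929/14400 - 381721) = 946402*(-5269466471/14400) = -2493516803543671/7200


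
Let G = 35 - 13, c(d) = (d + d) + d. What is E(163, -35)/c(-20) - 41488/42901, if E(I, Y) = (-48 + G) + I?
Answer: -8366717/2574060 ≈ -3.2504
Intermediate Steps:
c(d) = 3*d (c(d) = 2*d + d = 3*d)
G = 22
E(I, Y) = -26 + I (E(I, Y) = (-48 + 22) + I = -26 + I)
E(163, -35)/c(-20) - 41488/42901 = (-26 + 163)/((3*(-20))) - 41488/42901 = 137/(-60) - 41488*1/42901 = 137*(-1/60) - 41488/42901 = -137/60 - 41488/42901 = -8366717/2574060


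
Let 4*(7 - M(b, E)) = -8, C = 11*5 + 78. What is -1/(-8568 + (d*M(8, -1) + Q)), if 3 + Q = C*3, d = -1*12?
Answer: 1/8280 ≈ 0.00012077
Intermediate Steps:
C = 133 (C = 55 + 78 = 133)
d = -12
M(b, E) = 9 (M(b, E) = 7 - ¼*(-8) = 7 + 2 = 9)
Q = 396 (Q = -3 + 133*3 = -3 + 399 = 396)
-1/(-8568 + (d*M(8, -1) + Q)) = -1/(-8568 + (-12*9 + 396)) = -1/(-8568 + (-108 + 396)) = -1/(-8568 + 288) = -1/(-8280) = -1*(-1/8280) = 1/8280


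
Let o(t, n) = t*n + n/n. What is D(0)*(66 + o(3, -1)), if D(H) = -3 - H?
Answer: -192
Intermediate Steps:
o(t, n) = 1 + n*t (o(t, n) = n*t + 1 = 1 + n*t)
D(0)*(66 + o(3, -1)) = (-3 - 1*0)*(66 + (1 - 1*3)) = (-3 + 0)*(66 + (1 - 3)) = -3*(66 - 2) = -3*64 = -192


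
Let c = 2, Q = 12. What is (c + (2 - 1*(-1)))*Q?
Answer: 60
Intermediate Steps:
(c + (2 - 1*(-1)))*Q = (2 + (2 - 1*(-1)))*12 = (2 + (2 + 1))*12 = (2 + 3)*12 = 5*12 = 60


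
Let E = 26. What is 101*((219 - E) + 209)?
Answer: 40602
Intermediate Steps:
101*((219 - E) + 209) = 101*((219 - 1*26) + 209) = 101*((219 - 26) + 209) = 101*(193 + 209) = 101*402 = 40602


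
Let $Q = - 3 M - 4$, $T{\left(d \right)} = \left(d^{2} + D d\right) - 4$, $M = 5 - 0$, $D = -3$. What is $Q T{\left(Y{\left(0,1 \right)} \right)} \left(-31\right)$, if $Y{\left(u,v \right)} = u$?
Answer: $-2356$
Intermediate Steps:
$M = 5$ ($M = 5 + 0 = 5$)
$T{\left(d \right)} = -4 + d^{2} - 3 d$ ($T{\left(d \right)} = \left(d^{2} - 3 d\right) - 4 = -4 + d^{2} - 3 d$)
$Q = -19$ ($Q = \left(-3\right) 5 - 4 = -15 - 4 = -19$)
$Q T{\left(Y{\left(0,1 \right)} \right)} \left(-31\right) = - 19 \left(-4 + 0^{2} - 0\right) \left(-31\right) = - 19 \left(-4 + 0 + 0\right) \left(-31\right) = \left(-19\right) \left(-4\right) \left(-31\right) = 76 \left(-31\right) = -2356$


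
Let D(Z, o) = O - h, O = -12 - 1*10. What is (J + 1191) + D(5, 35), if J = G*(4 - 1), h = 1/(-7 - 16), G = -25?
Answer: 25163/23 ≈ 1094.0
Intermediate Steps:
h = -1/23 (h = 1/(-23) = -1/23 ≈ -0.043478)
O = -22 (O = -12 - 10 = -22)
D(Z, o) = -505/23 (D(Z, o) = -22 - 1*(-1/23) = -22 + 1/23 = -505/23)
J = -75 (J = -25*(4 - 1) = -25*3 = -75)
(J + 1191) + D(5, 35) = (-75 + 1191) - 505/23 = 1116 - 505/23 = 25163/23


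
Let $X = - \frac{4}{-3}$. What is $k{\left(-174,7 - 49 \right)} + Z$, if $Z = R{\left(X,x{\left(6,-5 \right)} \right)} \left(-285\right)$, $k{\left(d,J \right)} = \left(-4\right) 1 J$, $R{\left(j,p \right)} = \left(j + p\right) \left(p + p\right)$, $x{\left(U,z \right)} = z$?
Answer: $-10282$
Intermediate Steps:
$X = \frac{4}{3}$ ($X = \left(-4\right) \left(- \frac{1}{3}\right) = \frac{4}{3} \approx 1.3333$)
$R{\left(j,p \right)} = 2 p \left(j + p\right)$ ($R{\left(j,p \right)} = \left(j + p\right) 2 p = 2 p \left(j + p\right)$)
$k{\left(d,J \right)} = - 4 J$
$Z = -10450$ ($Z = 2 \left(-5\right) \left(\frac{4}{3} - 5\right) \left(-285\right) = 2 \left(-5\right) \left(- \frac{11}{3}\right) \left(-285\right) = \frac{110}{3} \left(-285\right) = -10450$)
$k{\left(-174,7 - 49 \right)} + Z = - 4 \left(7 - 49\right) - 10450 = \left(-4\right) \left(-42\right) - 10450 = 168 - 10450 = -10282$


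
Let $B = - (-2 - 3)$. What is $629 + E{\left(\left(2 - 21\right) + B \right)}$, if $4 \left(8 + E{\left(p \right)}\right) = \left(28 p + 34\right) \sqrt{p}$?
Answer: $621 - \frac{179 i \sqrt{14}}{2} \approx 621.0 - 334.88 i$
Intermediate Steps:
$B = 5$ ($B = \left(-1\right) \left(-5\right) = 5$)
$E{\left(p \right)} = -8 + \frac{\sqrt{p} \left(34 + 28 p\right)}{4}$ ($E{\left(p \right)} = -8 + \frac{\left(28 p + 34\right) \sqrt{p}}{4} = -8 + \frac{\left(34 + 28 p\right) \sqrt{p}}{4} = -8 + \frac{\sqrt{p} \left(34 + 28 p\right)}{4}$)
$629 + E{\left(\left(2 - 21\right) + B \right)} = 629 + \left(-8 + 7 \left(\left(2 - 21\right) + 5\right)^{\frac{3}{2}} + \frac{17 \sqrt{\left(2 - 21\right) + 5}}{2}\right) = 629 + \left(-8 + 7 \left(-19 + 5\right)^{\frac{3}{2}} + \frac{17 \sqrt{-19 + 5}}{2}\right) = 629 + \left(-8 + 7 \left(-14\right)^{\frac{3}{2}} + \frac{17 \sqrt{-14}}{2}\right) = 629 + \left(-8 + 7 \left(- 14 i \sqrt{14}\right) + \frac{17 i \sqrt{14}}{2}\right) = 629 - \left(8 + \frac{179 i \sqrt{14}}{2}\right) = 621 - \frac{179 i \sqrt{14}}{2}$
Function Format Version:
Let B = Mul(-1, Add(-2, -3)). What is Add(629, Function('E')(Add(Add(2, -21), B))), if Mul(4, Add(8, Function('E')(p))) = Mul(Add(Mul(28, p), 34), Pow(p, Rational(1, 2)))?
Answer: Add(621, Mul(Rational(-179, 2), I, Pow(14, Rational(1, 2)))) ≈ Add(621.00, Mul(-334.88, I))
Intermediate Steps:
B = 5 (B = Mul(-1, -5) = 5)
Function('E')(p) = Add(-8, Mul(Rational(1, 4), Pow(p, Rational(1, 2)), Add(34, Mul(28, p)))) (Function('E')(p) = Add(-8, Mul(Rational(1, 4), Mul(Add(Mul(28, p), 34), Pow(p, Rational(1, 2))))) = Add(-8, Mul(Rational(1, 4), Mul(Add(34, Mul(28, p)), Pow(p, Rational(1, 2))))) = Add(-8, Mul(Rational(1, 4), Mul(Pow(p, Rational(1, 2)), Add(34, Mul(28, p))))) = Add(-8, Mul(Rational(1, 4), Pow(p, Rational(1, 2)), Add(34, Mul(28, p)))))
Add(629, Function('E')(Add(Add(2, -21), B))) = Add(629, Add(-8, Mul(7, Pow(Add(Add(2, -21), 5), Rational(3, 2))), Mul(Rational(17, 2), Pow(Add(Add(2, -21), 5), Rational(1, 2))))) = Add(629, Add(-8, Mul(7, Pow(Add(-19, 5), Rational(3, 2))), Mul(Rational(17, 2), Pow(Add(-19, 5), Rational(1, 2))))) = Add(629, Add(-8, Mul(7, Pow(-14, Rational(3, 2))), Mul(Rational(17, 2), Pow(-14, Rational(1, 2))))) = Add(629, Add(-8, Mul(7, Mul(-14, I, Pow(14, Rational(1, 2)))), Mul(Rational(17, 2), Mul(I, Pow(14, Rational(1, 2)))))) = Add(629, Add(-8, Mul(-98, I, Pow(14, Rational(1, 2))), Mul(Rational(17, 2), I, Pow(14, Rational(1, 2))))) = Add(629, Add(-8, Mul(Rational(-179, 2), I, Pow(14, Rational(1, 2))))) = Add(621, Mul(Rational(-179, 2), I, Pow(14, Rational(1, 2))))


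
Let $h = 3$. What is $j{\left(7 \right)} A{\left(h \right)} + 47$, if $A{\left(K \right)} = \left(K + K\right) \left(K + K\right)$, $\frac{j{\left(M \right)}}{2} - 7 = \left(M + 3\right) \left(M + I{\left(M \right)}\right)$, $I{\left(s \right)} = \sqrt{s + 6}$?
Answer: $5591 + 720 \sqrt{13} \approx 8187.0$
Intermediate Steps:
$I{\left(s \right)} = \sqrt{6 + s}$
$j{\left(M \right)} = 14 + 2 \left(3 + M\right) \left(M + \sqrt{6 + M}\right)$ ($j{\left(M \right)} = 14 + 2 \left(M + 3\right) \left(M + \sqrt{6 + M}\right) = 14 + 2 \left(3 + M\right) \left(M + \sqrt{6 + M}\right)$)
$A{\left(K \right)} = 4 K^{2}$ ($A{\left(K \right)} = 2 K 2 K = 4 K^{2}$)
$j{\left(7 \right)} A{\left(h \right)} + 47 = \left(14 + 2 \cdot 7^{2} + 6 \cdot 7 + 6 \sqrt{6 + 7} + 2 \cdot 7 \sqrt{6 + 7}\right) 4 \cdot 3^{2} + 47 = \left(14 + 2 \cdot 49 + 42 + 6 \sqrt{13} + 2 \cdot 7 \sqrt{13}\right) 4 \cdot 9 + 47 = \left(14 + 98 + 42 + 6 \sqrt{13} + 14 \sqrt{13}\right) 36 + 47 = \left(154 + 20 \sqrt{13}\right) 36 + 47 = \left(5544 + 720 \sqrt{13}\right) + 47 = 5591 + 720 \sqrt{13}$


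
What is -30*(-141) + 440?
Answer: 4670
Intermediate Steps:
-30*(-141) + 440 = 4230 + 440 = 4670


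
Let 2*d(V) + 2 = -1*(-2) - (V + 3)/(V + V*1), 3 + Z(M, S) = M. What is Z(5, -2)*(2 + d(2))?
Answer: 11/4 ≈ 2.7500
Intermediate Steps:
Z(M, S) = -3 + M
d(V) = -(3 + V)/(4*V) (d(V) = -1 + (-1*(-2) - (V + 3)/(V + V*1))/2 = -1 + (2 - (3 + V)/(V + V))/2 = -1 + (2 - (3 + V)/(2*V))/2 = -1 + (1 - (3 + V)/(4*V)) = -(3 + V)/(4*V))
Z(5, -2)*(2 + d(2)) = (-3 + 5)*(2 + (¼)*(-3 - 1*2)/2) = 2*(2 + (¼)*(½)*(-3 - 2)) = 2*(2 + (¼)*(½)*(-5)) = 2*(2 - 5/8) = 2*(11/8) = 11/4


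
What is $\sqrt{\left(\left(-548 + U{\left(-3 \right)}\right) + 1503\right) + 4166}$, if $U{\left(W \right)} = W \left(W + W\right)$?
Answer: $3 \sqrt{571} \approx 71.687$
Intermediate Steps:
$U{\left(W \right)} = 2 W^{2}$ ($U{\left(W \right)} = W 2 W = 2 W^{2}$)
$\sqrt{\left(\left(-548 + U{\left(-3 \right)}\right) + 1503\right) + 4166} = \sqrt{\left(\left(-548 + 2 \left(-3\right)^{2}\right) + 1503\right) + 4166} = \sqrt{\left(\left(-548 + 2 \cdot 9\right) + 1503\right) + 4166} = \sqrt{\left(\left(-548 + 18\right) + 1503\right) + 4166} = \sqrt{\left(-530 + 1503\right) + 4166} = \sqrt{973 + 4166} = \sqrt{5139} = 3 \sqrt{571}$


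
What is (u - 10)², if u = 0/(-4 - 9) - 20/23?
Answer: 62500/529 ≈ 118.15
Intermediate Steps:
u = -20/23 (u = 0/(-13) - 20*1/23 = 0*(-1/13) - 20/23 = 0 - 20/23 = -20/23 ≈ -0.86957)
(u - 10)² = (-20/23 - 10)² = (-250/23)² = 62500/529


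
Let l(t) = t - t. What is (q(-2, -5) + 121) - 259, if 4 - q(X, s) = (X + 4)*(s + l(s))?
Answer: -124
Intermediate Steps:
l(t) = 0
q(X, s) = 4 - s*(4 + X) (q(X, s) = 4 - (X + 4)*(s + 0) = 4 - (4 + X)*s = 4 - s*(4 + X))
(q(-2, -5) + 121) - 259 = ((4 - 4*(-5) - 1*(-2)*(-5)) + 121) - 259 = ((4 + 20 - 10) + 121) - 259 = (14 + 121) - 259 = 135 - 259 = -124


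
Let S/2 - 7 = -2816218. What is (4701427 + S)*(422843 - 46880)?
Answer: -350019673185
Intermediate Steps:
S = -5632422 (S = 14 + 2*(-2816218) = 14 - 5632436 = -5632422)
(4701427 + S)*(422843 - 46880) = (4701427 - 5632422)*(422843 - 46880) = -930995*375963 = -350019673185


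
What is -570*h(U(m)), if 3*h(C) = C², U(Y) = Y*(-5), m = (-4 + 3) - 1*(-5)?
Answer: -76000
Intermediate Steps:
m = 4 (m = -1 + 5 = 4)
U(Y) = -5*Y
h(C) = C²/3
-570*h(U(m)) = -190*(-5*4)² = -190*(-20)² = -190*400 = -570*400/3 = -76000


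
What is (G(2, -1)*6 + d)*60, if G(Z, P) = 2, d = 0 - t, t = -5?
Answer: 1020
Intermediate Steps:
d = 5 (d = 0 - 1*(-5) = 0 + 5 = 5)
(G(2, -1)*6 + d)*60 = (2*6 + 5)*60 = (12 + 5)*60 = 17*60 = 1020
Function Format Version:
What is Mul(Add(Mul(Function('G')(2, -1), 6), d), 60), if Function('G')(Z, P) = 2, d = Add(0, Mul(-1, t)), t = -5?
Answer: 1020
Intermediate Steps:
d = 5 (d = Add(0, Mul(-1, -5)) = Add(0, 5) = 5)
Mul(Add(Mul(Function('G')(2, -1), 6), d), 60) = Mul(Add(Mul(2, 6), 5), 60) = Mul(Add(12, 5), 60) = Mul(17, 60) = 1020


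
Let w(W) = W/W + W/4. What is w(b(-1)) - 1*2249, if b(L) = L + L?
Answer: -4497/2 ≈ -2248.5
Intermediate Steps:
b(L) = 2*L
w(W) = 1 + W/4 (w(W) = 1 + W*(1/4) = 1 + W/4)
w(b(-1)) - 1*2249 = (1 + (2*(-1))/4) - 1*2249 = (1 + (1/4)*(-2)) - 2249 = (1 - 1/2) - 2249 = 1/2 - 2249 = -4497/2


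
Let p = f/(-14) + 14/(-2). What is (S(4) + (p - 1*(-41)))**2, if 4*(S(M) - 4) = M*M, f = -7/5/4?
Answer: 2825761/1600 ≈ 1766.1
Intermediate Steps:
f = -7/20 (f = -7*1/5*(1/4) = -7/5*1/4 = -7/20 ≈ -0.35000)
S(M) = 4 + M**2/4 (S(M) = 4 + (M*M)/4 = 4 + M**2/4)
p = -279/40 (p = -7/20/(-14) + 14/(-2) = -7/20*(-1/14) + 14*(-1/2) = 1/40 - 7 = -279/40 ≈ -6.9750)
(S(4) + (p - 1*(-41)))**2 = ((4 + (1/4)*4**2) + (-279/40 - 1*(-41)))**2 = ((4 + (1/4)*16) + (-279/40 + 41))**2 = ((4 + 4) + 1361/40)**2 = (8 + 1361/40)**2 = (1681/40)**2 = 2825761/1600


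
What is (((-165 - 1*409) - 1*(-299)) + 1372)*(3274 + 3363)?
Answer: 7280789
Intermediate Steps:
(((-165 - 1*409) - 1*(-299)) + 1372)*(3274 + 3363) = (((-165 - 409) + 299) + 1372)*6637 = ((-574 + 299) + 1372)*6637 = (-275 + 1372)*6637 = 1097*6637 = 7280789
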